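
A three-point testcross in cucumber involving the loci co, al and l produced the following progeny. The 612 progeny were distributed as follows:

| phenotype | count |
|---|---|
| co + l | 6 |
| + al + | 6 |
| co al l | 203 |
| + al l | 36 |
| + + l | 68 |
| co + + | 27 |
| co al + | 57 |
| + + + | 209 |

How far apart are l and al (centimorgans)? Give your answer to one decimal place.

22.4 centimorgans

The two most frequent reciprocal classes, co al l and + + +, are the parental types, so the F1 was co al l / + + +.
The two rarest classes, co + l and + al +, are the double crossovers. Comparing them with the parentals, only the al allele has switched, so al is the middle locus and the order is l – al – co.
Crossovers in the l–al interval produce the single-crossover classes co al + and + + l (57 + 68 = 125) plus the double crossovers (12).
RF(l–al) = (125 + 12) / 612 = 137/612 = 0.2239 → 22.4 centimorgans.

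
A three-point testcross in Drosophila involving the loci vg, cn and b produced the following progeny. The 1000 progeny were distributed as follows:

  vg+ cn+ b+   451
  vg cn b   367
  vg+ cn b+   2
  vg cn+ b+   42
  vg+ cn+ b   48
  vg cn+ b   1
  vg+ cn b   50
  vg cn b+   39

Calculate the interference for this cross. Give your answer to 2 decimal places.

The two most frequent reciprocal classes, vg+ cn+ b+ and vg cn b, are the parental types, so the F1 was vg+ cn+ b+ / vg cn b.
The two rarest classes, vg+ cn b+ and vg cn+ b, are the double crossovers. Comparing them with the parentals, only the cn allele has switched, so cn is the middle locus and the order is b – cn – vg.
b–cn: (87 + 3)/1000 = 0.0900; cn–vg: (92 + 3)/1000 = 0.0950.
Expected DCO frequency = 0.0900 × 0.0950 ≈ 0.00855; observed = 3/1000 ≈ 0.00300.
Coefficient of coincidence = 0.00300/0.00855 ≈ 0.35; interference = 1 − 0.35 = 0.65.

0.65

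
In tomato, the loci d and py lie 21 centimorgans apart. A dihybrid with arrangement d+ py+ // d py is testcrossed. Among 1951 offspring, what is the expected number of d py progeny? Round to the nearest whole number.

A map distance of 21 centimorgans corresponds to a recombination frequency of 0.210.
The F1 is d+ py+ / d py, so d py is a parental gamete class with expected frequency (1 − r)/2 = 0.790/2 = 0.3950.
Expected number = 0.3950 × 1951 = 770.64 ≈ 771.

771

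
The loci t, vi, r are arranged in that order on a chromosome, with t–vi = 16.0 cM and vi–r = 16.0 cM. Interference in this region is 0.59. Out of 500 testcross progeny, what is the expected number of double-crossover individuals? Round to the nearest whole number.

Map distances give recombination frequencies of 0.160 and 0.160 for the two intervals.
With interference 0.59 (so coincidence = 0.41), expected double-crossover frequency = 0.160 × 0.160 × 0.41 = 0.01050.
Expected number = 0.01050 × 500 = 5.25 ≈ 5.

5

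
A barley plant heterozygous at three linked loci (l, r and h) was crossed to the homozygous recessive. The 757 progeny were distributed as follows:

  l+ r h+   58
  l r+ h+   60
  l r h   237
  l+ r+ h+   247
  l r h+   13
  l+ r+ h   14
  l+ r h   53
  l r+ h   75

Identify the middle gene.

The two most frequent reciprocal classes, l r h and l+ r+ h+, are the parental types, so the F1 was l r h / l+ r+ h+.
The two rarest classes, l r h+ and l+ r+ h, are the double crossovers. Comparing them with the parentals, only the h allele has switched, so h is the middle locus and the order is l – h – r.

h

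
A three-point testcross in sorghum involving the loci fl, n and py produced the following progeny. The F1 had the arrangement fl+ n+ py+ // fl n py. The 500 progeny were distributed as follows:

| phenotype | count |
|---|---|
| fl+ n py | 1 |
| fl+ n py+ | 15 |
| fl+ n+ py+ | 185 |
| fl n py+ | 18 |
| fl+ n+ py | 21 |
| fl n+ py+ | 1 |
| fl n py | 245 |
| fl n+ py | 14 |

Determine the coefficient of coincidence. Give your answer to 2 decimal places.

0.79

The two rarest classes, fl n+ py+ and fl+ n py, are the double crossovers. Comparing them with the parentals, only the fl allele has switched, so fl is the middle locus and the order is py – fl – n.
py–fl: (39 + 2)/500 = 0.0820; fl–n: (29 + 2)/500 = 0.0620.
Expected DCO frequency = 0.0820 × 0.0620 ≈ 0.00508; observed = 2/500 ≈ 0.00400.
Coefficient of coincidence = 0.00400/0.00508 ≈ 0.79.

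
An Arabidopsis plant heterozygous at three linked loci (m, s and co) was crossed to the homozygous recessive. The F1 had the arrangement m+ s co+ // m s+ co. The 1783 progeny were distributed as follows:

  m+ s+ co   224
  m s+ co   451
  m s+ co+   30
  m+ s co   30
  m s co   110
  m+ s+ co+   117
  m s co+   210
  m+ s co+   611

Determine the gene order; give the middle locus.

co

The two rarest classes, m+ s co and m s+ co+, are the double crossovers. Comparing them with the parentals, only the co allele has switched, so co is the middle locus and the order is m – co – s.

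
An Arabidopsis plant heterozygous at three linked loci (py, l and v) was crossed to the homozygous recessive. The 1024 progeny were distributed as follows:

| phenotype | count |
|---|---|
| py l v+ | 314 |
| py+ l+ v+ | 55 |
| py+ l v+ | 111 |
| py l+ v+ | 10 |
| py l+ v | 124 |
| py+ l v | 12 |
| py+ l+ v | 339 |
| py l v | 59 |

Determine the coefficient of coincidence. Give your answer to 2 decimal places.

0.64

The two most frequent reciprocal classes, py l v+ and py+ l+ v, are the parental types, so the F1 was py l v+ / py+ l+ v.
The two rarest classes, py l+ v+ and py+ l v, are the double crossovers. Comparing them with the parentals, only the l allele has switched, so l is the middle locus and the order is py – l – v.
py–l: (235 + 22)/1024 = 0.2510; l–v: (114 + 22)/1024 = 0.1328.
Expected DCO frequency = 0.2510 × 0.1328 ≈ 0.03333; observed = 22/1024 ≈ 0.02148.
Coefficient of coincidence = 0.02148/0.03333 ≈ 0.64.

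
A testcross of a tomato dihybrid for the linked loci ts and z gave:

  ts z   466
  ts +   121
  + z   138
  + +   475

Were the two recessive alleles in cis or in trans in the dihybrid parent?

cis

The two most frequent classes are + + (475) and ts z (466); these are the parental (non-recombinant) types.
So the F1 carried + + on one chromosome and ts z on the other — the recessive alleles are on the same chromosome (cis / coupling).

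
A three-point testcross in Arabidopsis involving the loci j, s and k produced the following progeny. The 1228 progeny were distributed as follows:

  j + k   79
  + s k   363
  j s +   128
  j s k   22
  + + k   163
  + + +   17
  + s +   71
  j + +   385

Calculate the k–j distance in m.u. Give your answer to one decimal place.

The two most frequent reciprocal classes, j + + and + s k, are the parental types, so the F1 was j + + / + s k.
The two rarest classes, + + + and j s k, are the double crossovers. Comparing them with the parentals, only the j allele has switched, so j is the middle locus and the order is k – j – s.
Crossovers in the k–j interval produce the single-crossover classes j + k and + s + (79 + 71 = 150) plus the double crossovers (39).
RF(k–j) = (150 + 39) / 1228 = 189/1228 = 0.1539 → 15.4 m.u.

15.4 m.u.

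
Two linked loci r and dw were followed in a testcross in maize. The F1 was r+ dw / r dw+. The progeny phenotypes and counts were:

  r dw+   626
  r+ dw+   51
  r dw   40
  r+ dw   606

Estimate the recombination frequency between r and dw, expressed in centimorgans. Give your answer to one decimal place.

The recombinant classes are r+ dw+ and r dw: 51 + 40 = 91.
Recombination frequency = 91/1323 = 0.0688 ≈ 6.9%, i.e. 6.9 centimorgans.

6.9 centimorgans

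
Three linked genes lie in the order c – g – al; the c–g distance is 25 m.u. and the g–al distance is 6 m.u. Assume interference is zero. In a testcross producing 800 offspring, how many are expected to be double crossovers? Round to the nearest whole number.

Map distances give recombination frequencies of 0.250 and 0.060 for the two intervals.
With no interference, expected double-crossover frequency = 0.250 × 0.060 = 0.01500.
Expected number = 0.01500 × 800 = 12.00 ≈ 12.

12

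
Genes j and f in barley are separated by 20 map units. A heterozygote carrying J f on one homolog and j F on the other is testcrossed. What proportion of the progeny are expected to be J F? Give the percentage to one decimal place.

A map distance of 20 map units corresponds to a recombination frequency of 0.200.
The F1 is J f / j F, so J F is a recombinant gamete class with expected frequency r/2 = 0.200/2 = 0.1000.
That is 0.1000 = 10.0% of the progeny.

10.0%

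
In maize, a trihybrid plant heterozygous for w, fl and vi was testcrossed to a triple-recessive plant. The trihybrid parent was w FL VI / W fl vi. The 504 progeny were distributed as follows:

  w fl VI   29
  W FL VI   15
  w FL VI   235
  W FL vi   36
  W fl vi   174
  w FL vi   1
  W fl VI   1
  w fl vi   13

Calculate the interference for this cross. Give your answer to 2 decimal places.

0.50

The two rarest classes, w FL vi and W fl VI, are the double crossovers. Comparing them with the parentals, only the vi allele has switched, so vi is the middle locus and the order is w – vi – fl.
w–vi: (28 + 2)/504 = 0.0595; vi–fl: (65 + 2)/504 = 0.1329.
Expected DCO frequency = 0.0595 × 0.1329 ≈ 0.00791; observed = 2/504 ≈ 0.00397.
Coefficient of coincidence = 0.00397/0.00791 ≈ 0.50; interference = 1 − 0.50 = 0.50.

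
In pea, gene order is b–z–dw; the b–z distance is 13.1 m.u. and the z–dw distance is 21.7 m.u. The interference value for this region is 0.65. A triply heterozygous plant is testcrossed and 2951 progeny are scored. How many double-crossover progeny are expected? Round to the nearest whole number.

29

Map distances give recombination frequencies of 0.131 and 0.217 for the two intervals.
With interference 0.65 (so coincidence = 0.35), expected double-crossover frequency = 0.131 × 0.217 × 0.35 = 0.00995.
Expected number = 0.00995 × 2951 = 29.36 ≈ 29.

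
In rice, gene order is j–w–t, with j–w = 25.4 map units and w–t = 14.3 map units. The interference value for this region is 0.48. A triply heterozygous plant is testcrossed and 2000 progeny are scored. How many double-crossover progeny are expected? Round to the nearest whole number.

Map distances give recombination frequencies of 0.254 and 0.143 for the two intervals.
With interference 0.48 (so coincidence = 0.52), expected double-crossover frequency = 0.254 × 0.143 × 0.52 = 0.01889.
Expected number = 0.01889 × 2000 = 37.77 ≈ 38.

38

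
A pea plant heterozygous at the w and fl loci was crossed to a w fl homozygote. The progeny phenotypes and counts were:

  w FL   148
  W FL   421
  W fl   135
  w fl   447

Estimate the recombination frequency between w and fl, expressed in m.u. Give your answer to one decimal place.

24.6 m.u.

The two most frequent classes, W FL (421) and w fl (447), are the parental types, so the F1 was W FL / w fl.
The recombinant classes are W fl and w FL: 135 + 148 = 283.
Recombination frequency = 283/1151 = 0.2459 ≈ 24.6%, i.e. 24.6 m.u.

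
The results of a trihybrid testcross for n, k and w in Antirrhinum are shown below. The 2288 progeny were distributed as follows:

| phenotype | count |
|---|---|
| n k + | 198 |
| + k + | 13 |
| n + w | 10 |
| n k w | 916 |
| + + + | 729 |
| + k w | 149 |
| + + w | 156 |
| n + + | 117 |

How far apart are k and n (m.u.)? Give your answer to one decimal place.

12.6 m.u.

The two most frequent reciprocal classes, n k w and + + +, are the parental types, so the F1 was n k w / + + +.
The two rarest classes, n + w and + k +, are the double crossovers. Comparing them with the parentals, only the k allele has switched, so k is the middle locus and the order is w – k – n.
Crossovers in the k–n interval produce the single-crossover classes + k w and n + + (149 + 117 = 266) plus the double crossovers (23).
RF(k–n) = (266 + 23) / 2288 = 289/2288 = 0.1263 → 12.6 m.u.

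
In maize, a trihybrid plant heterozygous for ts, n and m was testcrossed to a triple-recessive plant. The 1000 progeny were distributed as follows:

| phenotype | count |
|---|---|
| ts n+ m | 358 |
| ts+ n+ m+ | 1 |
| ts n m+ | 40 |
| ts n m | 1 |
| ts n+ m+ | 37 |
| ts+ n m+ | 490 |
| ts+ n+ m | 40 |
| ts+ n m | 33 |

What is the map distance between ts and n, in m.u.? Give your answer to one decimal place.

The two most frequent reciprocal classes, ts n+ m and ts+ n m+, are the parental types, so the F1 was ts n+ m / ts+ n m+.
The two rarest classes, ts n m and ts+ n+ m+, are the double crossovers. Comparing them with the parentals, only the n allele has switched, so n is the middle locus and the order is ts – n – m.
Crossovers in the ts–n interval produce the single-crossover classes ts+ n+ m and ts n m+ (40 + 40 = 80) plus the double crossovers (2).
RF(ts–n) = (80 + 2) / 1000 = 82/1000 = 0.0820 → 8.2 m.u.

8.2 m.u.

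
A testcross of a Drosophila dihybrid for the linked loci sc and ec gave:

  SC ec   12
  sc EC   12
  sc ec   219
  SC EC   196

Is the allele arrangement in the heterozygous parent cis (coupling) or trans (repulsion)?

The two most frequent classes are SC EC (196) and sc ec (219); these are the parental (non-recombinant) types.
So the F1 carried SC EC on one chromosome and sc ec on the other — the recessive alleles are on the same chromosome (cis / coupling).

cis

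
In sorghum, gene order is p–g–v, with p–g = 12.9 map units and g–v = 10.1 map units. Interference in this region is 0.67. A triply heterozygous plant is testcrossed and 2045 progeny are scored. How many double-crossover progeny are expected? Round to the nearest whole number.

9

Map distances give recombination frequencies of 0.129 and 0.101 for the two intervals.
With interference 0.67 (so coincidence = 0.33), expected double-crossover frequency = 0.129 × 0.101 × 0.33 = 0.00430.
Expected number = 0.00430 × 2045 = 8.79 ≈ 9.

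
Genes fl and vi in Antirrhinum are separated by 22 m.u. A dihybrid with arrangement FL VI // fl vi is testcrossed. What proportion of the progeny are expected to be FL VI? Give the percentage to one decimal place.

A map distance of 22 m.u. corresponds to a recombination frequency of 0.220.
The F1 is FL VI / fl vi, so FL VI is a parental gamete class with expected frequency (1 − r)/2 = 0.780/2 = 0.3900.
That is 0.3900 = 39.0% of the progeny.

39.0%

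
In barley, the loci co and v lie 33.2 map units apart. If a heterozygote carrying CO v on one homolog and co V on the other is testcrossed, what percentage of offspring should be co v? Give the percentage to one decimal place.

16.6%

A map distance of 33.2 map units corresponds to a recombination frequency of 0.332.
The F1 is CO v / co V, so co v is a recombinant gamete class with expected frequency r/2 = 0.332/2 = 0.1660.
That is 0.1660 = 16.6% of the progeny.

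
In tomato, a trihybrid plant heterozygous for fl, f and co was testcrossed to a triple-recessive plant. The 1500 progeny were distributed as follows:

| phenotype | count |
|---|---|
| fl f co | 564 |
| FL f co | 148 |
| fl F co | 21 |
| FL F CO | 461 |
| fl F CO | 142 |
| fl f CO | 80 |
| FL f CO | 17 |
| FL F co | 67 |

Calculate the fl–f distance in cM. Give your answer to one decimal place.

21.9 cM

The two most frequent reciprocal classes, fl f co and FL F CO, are the parental types, so the F1 was fl f co / FL F CO.
The two rarest classes, fl F co and FL f CO, are the double crossovers. Comparing them with the parentals, only the f allele has switched, so f is the middle locus and the order is co – f – fl.
Crossovers in the f–fl interval produce the single-crossover classes FL f co and fl F CO (148 + 142 = 290) plus the double crossovers (38).
RF(f–fl) = (290 + 38) / 1500 = 328/1500 = 0.2187 → 21.9 cM.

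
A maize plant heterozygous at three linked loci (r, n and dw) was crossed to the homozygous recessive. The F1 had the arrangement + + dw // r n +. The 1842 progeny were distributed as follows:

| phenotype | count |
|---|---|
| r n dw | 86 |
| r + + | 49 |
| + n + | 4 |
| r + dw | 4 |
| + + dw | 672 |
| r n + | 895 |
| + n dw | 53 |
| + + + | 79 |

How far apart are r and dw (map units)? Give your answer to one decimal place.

9.4 map units

The two rarest classes, r + dw and + n +, are the double crossovers. Comparing them with the parentals, only the r allele has switched, so r is the middle locus and the order is n – r – dw.
Crossovers in the r–dw interval produce the single-crossover classes + + + and r n dw (79 + 86 = 165) plus the double crossovers (8).
RF(r–dw) = (165 + 8) / 1842 = 173/1842 = 0.0939 → 9.4 map units.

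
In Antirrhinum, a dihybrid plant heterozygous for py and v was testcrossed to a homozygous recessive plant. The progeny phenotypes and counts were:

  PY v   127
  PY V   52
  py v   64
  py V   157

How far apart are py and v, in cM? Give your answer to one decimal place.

29.0 cM

The two most frequent classes, PY v (127) and py V (157), are the parental types, so the F1 was PY v / py V.
The recombinant classes are PY V and py v: 52 + 64 = 116.
Recombination frequency = 116/400 = 0.2900 ≈ 29.0%, i.e. 29.0 cM.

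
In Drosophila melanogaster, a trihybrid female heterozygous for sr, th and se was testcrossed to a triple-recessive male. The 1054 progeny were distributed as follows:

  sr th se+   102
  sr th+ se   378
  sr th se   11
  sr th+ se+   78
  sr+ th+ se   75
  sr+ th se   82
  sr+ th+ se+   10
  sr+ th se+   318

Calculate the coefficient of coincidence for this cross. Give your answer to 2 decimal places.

The two most frequent reciprocal classes, sr+ th se+ and sr th+ se, are the parental types, so the F1 was sr+ th se+ / sr th+ se.
The two rarest classes, sr+ th+ se+ and sr th se, are the double crossovers. Comparing them with the parentals, only the th allele has switched, so th is the middle locus and the order is sr – th – se.
sr–th: (177 + 21)/1054 = 0.1879; th–se: (160 + 21)/1054 = 0.1717.
Expected DCO frequency = 0.1879 × 0.1717 ≈ 0.03226; observed = 21/1054 ≈ 0.01992.
Coefficient of coincidence = 0.01992/0.03226 ≈ 0.62.

0.62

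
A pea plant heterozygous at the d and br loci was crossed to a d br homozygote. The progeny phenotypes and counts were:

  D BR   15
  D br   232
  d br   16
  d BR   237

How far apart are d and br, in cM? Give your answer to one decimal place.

The two most frequent classes, D br (232) and d BR (237), are the parental types, so the F1 was D br / d BR.
The recombinant classes are D BR and d br: 15 + 16 = 31.
Recombination frequency = 31/500 = 0.0620 ≈ 6.2%, i.e. 6.2 cM.

6.2 cM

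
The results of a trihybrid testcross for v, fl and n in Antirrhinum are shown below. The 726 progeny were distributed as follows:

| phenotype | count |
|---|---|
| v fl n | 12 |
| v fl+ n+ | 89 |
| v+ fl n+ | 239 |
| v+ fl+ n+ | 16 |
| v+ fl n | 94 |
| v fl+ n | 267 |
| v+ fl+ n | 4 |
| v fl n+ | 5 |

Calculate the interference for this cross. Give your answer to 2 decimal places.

0.08

The two most frequent reciprocal classes, v+ fl n+ and v fl+ n, are the parental types, so the F1 was v+ fl n+ / v fl+ n.
The two rarest classes, v fl n+ and v+ fl+ n, are the double crossovers. Comparing them with the parentals, only the v allele has switched, so v is the middle locus and the order is fl – v – n.
fl–v: (28 + 9)/726 = 0.0510; v–n: (183 + 9)/726 = 0.2645.
Expected DCO frequency = 0.0510 × 0.2645 ≈ 0.01349; observed = 9/726 ≈ 0.01240.
Coefficient of coincidence = 0.01240/0.01349 ≈ 0.92; interference = 1 − 0.92 = 0.08.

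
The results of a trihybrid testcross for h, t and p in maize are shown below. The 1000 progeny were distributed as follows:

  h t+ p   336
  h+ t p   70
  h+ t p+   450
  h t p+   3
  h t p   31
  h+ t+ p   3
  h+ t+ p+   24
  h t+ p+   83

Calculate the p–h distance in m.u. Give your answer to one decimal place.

The two most frequent reciprocal classes, h+ t p+ and h t+ p, are the parental types, so the F1 was h+ t p+ / h t+ p.
The two rarest classes, h t p+ and h+ t+ p, are the double crossovers. Comparing them with the parentals, only the h allele has switched, so h is the middle locus and the order is p – h – t.
Crossovers in the p–h interval produce the single-crossover classes h+ t p and h t+ p+ (70 + 83 = 153) plus the double crossovers (6).
RF(p–h) = (153 + 6) / 1000 = 159/1000 = 0.1590 → 15.9 m.u.

15.9 m.u.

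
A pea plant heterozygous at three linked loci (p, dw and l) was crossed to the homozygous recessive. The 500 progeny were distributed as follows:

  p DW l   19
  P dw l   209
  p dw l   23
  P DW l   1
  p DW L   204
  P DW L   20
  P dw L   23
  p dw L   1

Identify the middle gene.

dw

The two most frequent reciprocal classes, P dw l and p DW L, are the parental types, so the F1 was P dw l / p DW L.
The two rarest classes, P DW l and p dw L, are the double crossovers. Comparing them with the parentals, only the dw allele has switched, so dw is the middle locus and the order is l – dw – p.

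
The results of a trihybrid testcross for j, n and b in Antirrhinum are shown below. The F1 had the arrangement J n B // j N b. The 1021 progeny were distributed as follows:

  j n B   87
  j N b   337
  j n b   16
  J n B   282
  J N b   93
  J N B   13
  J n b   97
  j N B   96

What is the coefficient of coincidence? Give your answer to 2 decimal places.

0.64

The two rarest classes, J N B and j n b, are the double crossovers. Comparing them with the parentals, only the n allele has switched, so n is the middle locus and the order is j – n – b.
j–n: (180 + 29)/1021 = 0.2047; n–b: (193 + 29)/1021 = 0.2174.
Expected DCO frequency = 0.2047 × 0.2174 ≈ 0.04450; observed = 29/1021 ≈ 0.02840.
Coefficient of coincidence = 0.02840/0.04450 ≈ 0.64.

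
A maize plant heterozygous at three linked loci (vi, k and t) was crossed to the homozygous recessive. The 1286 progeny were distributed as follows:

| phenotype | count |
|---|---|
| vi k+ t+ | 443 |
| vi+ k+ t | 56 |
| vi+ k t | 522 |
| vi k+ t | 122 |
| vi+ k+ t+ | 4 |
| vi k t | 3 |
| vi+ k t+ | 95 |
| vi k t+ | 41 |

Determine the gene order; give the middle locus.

vi

The two most frequent reciprocal classes, vi+ k t and vi k+ t+, are the parental types, so the F1 was vi+ k t / vi k+ t+.
The two rarest classes, vi k t and vi+ k+ t+, are the double crossovers. Comparing them with the parentals, only the vi allele has switched, so vi is the middle locus and the order is t – vi – k.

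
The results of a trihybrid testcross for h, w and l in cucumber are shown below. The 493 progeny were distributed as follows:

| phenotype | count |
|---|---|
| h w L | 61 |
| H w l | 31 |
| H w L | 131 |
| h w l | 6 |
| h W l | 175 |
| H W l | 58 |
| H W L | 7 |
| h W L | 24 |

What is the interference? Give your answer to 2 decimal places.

0.29

The two most frequent reciprocal classes, H w L and h W l, are the parental types, so the F1 was H w L / h W l.
The two rarest classes, H W L and h w l, are the double crossovers. Comparing them with the parentals, only the w allele has switched, so w is the middle locus and the order is h – w – l.
h–w: (119 + 13)/493 = 0.2677; w–l: (55 + 13)/493 = 0.1379.
Expected DCO frequency = 0.2677 × 0.1379 ≈ 0.03692; observed = 13/493 ≈ 0.02637.
Coefficient of coincidence = 0.02637/0.03692 ≈ 0.71; interference = 1 − 0.71 = 0.29.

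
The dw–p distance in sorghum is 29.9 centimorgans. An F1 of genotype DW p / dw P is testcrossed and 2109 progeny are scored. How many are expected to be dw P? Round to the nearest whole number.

739

A map distance of 29.9 centimorgans corresponds to a recombination frequency of 0.299.
The F1 is DW p / dw P, so dw P is a parental gamete class with expected frequency (1 − r)/2 = 0.701/2 = 0.3505.
Expected number = 0.3505 × 2109 = 739.20 ≈ 739.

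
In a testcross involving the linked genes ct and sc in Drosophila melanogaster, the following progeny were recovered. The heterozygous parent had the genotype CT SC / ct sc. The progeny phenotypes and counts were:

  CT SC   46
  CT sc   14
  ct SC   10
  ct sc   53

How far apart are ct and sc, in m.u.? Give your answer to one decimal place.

19.5 m.u.

The recombinant classes are CT sc and ct SC: 14 + 10 = 24.
Recombination frequency = 24/123 = 0.1951 ≈ 19.5%, i.e. 19.5 m.u.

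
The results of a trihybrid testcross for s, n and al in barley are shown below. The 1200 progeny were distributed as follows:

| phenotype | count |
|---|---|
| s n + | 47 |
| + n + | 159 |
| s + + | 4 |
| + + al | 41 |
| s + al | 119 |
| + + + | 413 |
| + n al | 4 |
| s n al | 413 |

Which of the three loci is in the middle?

s

The two most frequent reciprocal classes, s n al and + + +, are the parental types, so the F1 was s n al / + + +.
The two rarest classes, + n al and s + +, are the double crossovers. Comparing them with the parentals, only the s allele has switched, so s is the middle locus and the order is al – s – n.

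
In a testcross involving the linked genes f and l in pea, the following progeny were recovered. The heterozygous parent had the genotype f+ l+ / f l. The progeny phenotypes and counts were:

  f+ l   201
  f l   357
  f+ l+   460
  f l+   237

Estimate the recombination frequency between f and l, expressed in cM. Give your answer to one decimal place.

The recombinant classes are f+ l and f l+: 201 + 237 = 438.
Recombination frequency = 438/1255 = 0.3490 ≈ 34.9%, i.e. 34.9 cM.

34.9 cM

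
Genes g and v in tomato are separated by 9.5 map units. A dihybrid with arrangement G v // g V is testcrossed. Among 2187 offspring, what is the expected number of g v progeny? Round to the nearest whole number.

A map distance of 9.5 map units corresponds to a recombination frequency of 0.095.
The F1 is G v / g V, so g v is a recombinant gamete class with expected frequency r/2 = 0.095/2 = 0.0475.
Expected number = 0.0475 × 2187 = 103.88 ≈ 104.

104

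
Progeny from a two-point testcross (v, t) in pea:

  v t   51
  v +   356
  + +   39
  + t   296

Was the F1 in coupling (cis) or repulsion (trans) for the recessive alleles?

The two most frequent classes are + t (296) and v + (356); these are the parental (non-recombinant) types.
So the F1 carried + t on one chromosome and v + on the other — the recessive alleles are on opposite chromosomes (trans / repulsion).

trans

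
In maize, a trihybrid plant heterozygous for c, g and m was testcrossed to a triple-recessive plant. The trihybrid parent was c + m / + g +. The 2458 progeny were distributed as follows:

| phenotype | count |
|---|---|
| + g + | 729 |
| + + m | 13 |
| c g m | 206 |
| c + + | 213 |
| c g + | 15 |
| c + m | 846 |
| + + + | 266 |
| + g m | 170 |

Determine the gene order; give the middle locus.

c

The two rarest classes, + + m and c g +, are the double crossovers. Comparing them with the parentals, only the c allele has switched, so c is the middle locus and the order is g – c – m.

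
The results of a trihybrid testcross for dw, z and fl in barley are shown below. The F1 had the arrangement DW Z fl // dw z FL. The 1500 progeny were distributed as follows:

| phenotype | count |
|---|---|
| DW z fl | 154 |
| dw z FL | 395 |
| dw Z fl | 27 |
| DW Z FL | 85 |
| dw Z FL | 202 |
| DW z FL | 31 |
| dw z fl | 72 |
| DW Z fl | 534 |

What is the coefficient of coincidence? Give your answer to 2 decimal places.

The two rarest classes, dw Z fl and DW z FL, are the double crossovers. Comparing them with the parentals, only the dw allele has switched, so dw is the middle locus and the order is fl – dw – z.
fl–dw: (157 + 58)/1500 = 0.1433; dw–z: (356 + 58)/1500 = 0.2760.
Expected DCO frequency = 0.1433 × 0.2760 ≈ 0.03955; observed = 58/1500 ≈ 0.03867.
Coefficient of coincidence = 0.03867/0.03955 ≈ 0.98.

0.98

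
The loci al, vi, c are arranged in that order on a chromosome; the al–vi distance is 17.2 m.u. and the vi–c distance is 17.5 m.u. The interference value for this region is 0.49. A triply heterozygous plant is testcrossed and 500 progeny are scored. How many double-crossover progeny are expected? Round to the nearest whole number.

8

Map distances give recombination frequencies of 0.172 and 0.175 for the two intervals.
With interference 0.49 (so coincidence = 0.51), expected double-crossover frequency = 0.172 × 0.175 × 0.51 = 0.01535.
Expected number = 0.01535 × 500 = 7.68 ≈ 8.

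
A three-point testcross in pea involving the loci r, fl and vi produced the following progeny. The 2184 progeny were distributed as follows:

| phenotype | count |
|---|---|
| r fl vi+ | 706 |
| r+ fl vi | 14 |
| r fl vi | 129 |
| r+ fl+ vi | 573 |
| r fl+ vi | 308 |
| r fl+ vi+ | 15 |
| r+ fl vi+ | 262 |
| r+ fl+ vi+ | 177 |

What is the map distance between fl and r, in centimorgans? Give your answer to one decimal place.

The two most frequent reciprocal classes, r fl vi+ and r+ fl+ vi, are the parental types, so the F1 was r fl vi+ / r+ fl+ vi.
The two rarest classes, r fl+ vi+ and r+ fl vi, are the double crossovers. Comparing them with the parentals, only the fl allele has switched, so fl is the middle locus and the order is r – fl – vi.
Crossovers in the r–fl interval produce the single-crossover classes r+ fl vi+ and r fl+ vi (262 + 308 = 570) plus the double crossovers (29).
RF(r–fl) = (570 + 29) / 2184 = 599/2184 = 0.2743 → 27.4 centimorgans.

27.4 centimorgans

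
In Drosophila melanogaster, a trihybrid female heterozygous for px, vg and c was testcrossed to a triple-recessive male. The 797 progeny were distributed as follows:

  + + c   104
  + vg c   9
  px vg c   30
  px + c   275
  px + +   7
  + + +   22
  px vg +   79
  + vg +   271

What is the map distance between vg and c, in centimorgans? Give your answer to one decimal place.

8.5 centimorgans

The two most frequent reciprocal classes, px + c and + vg +, are the parental types, so the F1 was px + c / + vg +.
The two rarest classes, px + + and + vg c, are the double crossovers. Comparing them with the parentals, only the c allele has switched, so c is the middle locus and the order is px – c – vg.
Crossovers in the c–vg interval produce the single-crossover classes px vg c and + + + (30 + 22 = 52) plus the double crossovers (16).
RF(c–vg) = (52 + 16) / 797 = 68/797 = 0.0853 → 8.5 centimorgans.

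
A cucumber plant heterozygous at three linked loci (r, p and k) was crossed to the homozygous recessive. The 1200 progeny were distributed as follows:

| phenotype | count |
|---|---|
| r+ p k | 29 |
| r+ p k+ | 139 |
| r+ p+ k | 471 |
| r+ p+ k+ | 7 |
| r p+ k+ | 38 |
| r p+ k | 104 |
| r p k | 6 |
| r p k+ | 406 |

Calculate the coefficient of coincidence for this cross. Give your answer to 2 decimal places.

0.76

The two most frequent reciprocal classes, r+ p+ k and r p k+, are the parental types, so the F1 was r+ p+ k / r p k+.
The two rarest classes, r+ p+ k+ and r p k, are the double crossovers. Comparing them with the parentals, only the k allele has switched, so k is the middle locus and the order is r – k – p.
r–k: (243 + 13)/1200 = 0.2133; k–p: (67 + 13)/1200 = 0.0667.
Expected DCO frequency = 0.2133 × 0.0667 ≈ 0.01423; observed = 13/1200 ≈ 0.01083.
Coefficient of coincidence = 0.01083/0.01423 ≈ 0.76.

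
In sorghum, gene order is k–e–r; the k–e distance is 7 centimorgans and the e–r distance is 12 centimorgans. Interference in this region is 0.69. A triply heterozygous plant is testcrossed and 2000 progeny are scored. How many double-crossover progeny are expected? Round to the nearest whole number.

Map distances give recombination frequencies of 0.070 and 0.120 for the two intervals.
With interference 0.69 (so coincidence = 0.31), expected double-crossover frequency = 0.070 × 0.120 × 0.31 = 0.00260.
Expected number = 0.00260 × 2000 = 5.21 ≈ 5.

5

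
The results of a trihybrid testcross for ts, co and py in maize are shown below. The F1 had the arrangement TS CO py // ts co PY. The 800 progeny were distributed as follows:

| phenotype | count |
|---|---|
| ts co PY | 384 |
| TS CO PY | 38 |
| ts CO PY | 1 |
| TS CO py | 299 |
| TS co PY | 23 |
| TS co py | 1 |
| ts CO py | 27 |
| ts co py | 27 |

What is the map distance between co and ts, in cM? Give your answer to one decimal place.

The two rarest classes, TS co py and ts CO PY, are the double crossovers. Comparing them with the parentals, only the co allele has switched, so co is the middle locus and the order is py – co – ts.
Crossovers in the co–ts interval produce the single-crossover classes ts CO py and TS co PY (27 + 23 = 50) plus the double crossovers (2).
RF(co–ts) = (50 + 2) / 800 = 52/800 = 0.0650 → 6.5 cM.

6.5 cM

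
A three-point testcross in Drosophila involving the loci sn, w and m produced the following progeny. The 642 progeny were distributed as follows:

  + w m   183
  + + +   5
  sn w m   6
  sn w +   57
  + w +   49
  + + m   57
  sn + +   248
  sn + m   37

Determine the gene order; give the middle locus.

sn

The two most frequent reciprocal classes, + w m and sn + +, are the parental types, so the F1 was + w m / sn + +.
The two rarest classes, sn w m and + + +, are the double crossovers. Comparing them with the parentals, only the sn allele has switched, so sn is the middle locus and the order is w – sn – m.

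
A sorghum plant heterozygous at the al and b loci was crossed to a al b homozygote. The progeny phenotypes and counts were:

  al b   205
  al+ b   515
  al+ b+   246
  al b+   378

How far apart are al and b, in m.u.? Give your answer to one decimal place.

The two most frequent classes, al+ b (515) and al b+ (378), are the parental types, so the F1 was al+ b / al b+.
The recombinant classes are al+ b+ and al b: 246 + 205 = 451.
Recombination frequency = 451/1344 = 0.3356 ≈ 33.6%, i.e. 33.6 m.u.

33.6 m.u.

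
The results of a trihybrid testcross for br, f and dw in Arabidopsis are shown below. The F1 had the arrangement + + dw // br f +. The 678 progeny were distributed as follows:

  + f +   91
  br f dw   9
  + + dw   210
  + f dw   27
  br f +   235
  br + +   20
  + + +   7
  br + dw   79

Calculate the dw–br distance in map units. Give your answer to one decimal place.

The two rarest classes, + + + and br f dw, are the double crossovers. Comparing them with the parentals, only the dw allele has switched, so dw is the middle locus and the order is f – dw – br.
Crossovers in the dw–br interval produce the single-crossover classes br + dw and + f + (79 + 91 = 170) plus the double crossovers (16).
RF(dw–br) = (170 + 16) / 678 = 186/678 = 0.2743 → 27.4 map units.

27.4 map units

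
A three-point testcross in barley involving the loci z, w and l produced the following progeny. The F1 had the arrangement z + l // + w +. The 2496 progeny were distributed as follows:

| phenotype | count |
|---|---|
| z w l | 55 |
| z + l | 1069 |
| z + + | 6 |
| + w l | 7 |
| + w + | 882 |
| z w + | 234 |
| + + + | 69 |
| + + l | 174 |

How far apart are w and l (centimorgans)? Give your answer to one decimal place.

5.5 centimorgans

The two rarest classes, z + + and + w l, are the double crossovers. Comparing them with the parentals, only the l allele has switched, so l is the middle locus and the order is z – l – w.
Crossovers in the l–w interval produce the single-crossover classes z w l and + + + (55 + 69 = 124) plus the double crossovers (13).
RF(l–w) = (124 + 13) / 2496 = 137/2496 = 0.0549 → 5.5 centimorgans.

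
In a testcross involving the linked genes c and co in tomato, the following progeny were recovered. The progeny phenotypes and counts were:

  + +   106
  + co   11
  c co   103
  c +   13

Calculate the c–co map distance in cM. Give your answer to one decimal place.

10.3 cM

The two most frequent classes, + + (106) and c co (103), are the parental types, so the F1 was + + / c co.
The recombinant classes are + co and c +: 11 + 13 = 24.
Recombination frequency = 24/233 = 0.1030 ≈ 10.3%, i.e. 10.3 cM.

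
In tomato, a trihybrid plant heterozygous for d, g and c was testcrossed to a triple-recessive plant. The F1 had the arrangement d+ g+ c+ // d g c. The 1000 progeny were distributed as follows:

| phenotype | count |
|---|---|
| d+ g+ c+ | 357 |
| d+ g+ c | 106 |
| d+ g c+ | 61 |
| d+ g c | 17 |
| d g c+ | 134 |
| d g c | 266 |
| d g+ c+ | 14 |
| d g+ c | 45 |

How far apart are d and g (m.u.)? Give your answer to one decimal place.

13.7 m.u.

The two rarest classes, d g+ c+ and d+ g c, are the double crossovers. Comparing them with the parentals, only the d allele has switched, so d is the middle locus and the order is g – d – c.
Crossovers in the g–d interval produce the single-crossover classes d+ g c+ and d g+ c (61 + 45 = 106) plus the double crossovers (31).
RF(g–d) = (106 + 31) / 1000 = 137/1000 = 0.1370 → 13.7 m.u.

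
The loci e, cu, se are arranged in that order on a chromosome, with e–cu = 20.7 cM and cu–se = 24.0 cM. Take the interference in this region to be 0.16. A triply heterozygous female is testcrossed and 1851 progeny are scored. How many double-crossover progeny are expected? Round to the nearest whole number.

Map distances give recombination frequencies of 0.207 and 0.240 for the two intervals.
With interference 0.16 (so coincidence = 0.84), expected double-crossover frequency = 0.207 × 0.240 × 0.84 = 0.04173.
Expected number = 0.04173 × 1851 = 77.24 ≈ 77.

77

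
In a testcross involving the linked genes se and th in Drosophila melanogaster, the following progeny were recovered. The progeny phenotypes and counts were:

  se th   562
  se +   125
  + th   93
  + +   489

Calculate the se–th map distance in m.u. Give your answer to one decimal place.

The two most frequent classes, + + (489) and se th (562), are the parental types, so the F1 was + + / se th.
The recombinant classes are + th and se +: 93 + 125 = 218.
Recombination frequency = 218/1269 = 0.1718 ≈ 17.2%, i.e. 17.2 m.u.

17.2 m.u.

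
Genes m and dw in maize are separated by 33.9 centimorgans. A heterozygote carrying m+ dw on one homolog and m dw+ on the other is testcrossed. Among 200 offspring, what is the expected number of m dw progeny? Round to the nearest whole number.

34

A map distance of 33.9 centimorgans corresponds to a recombination frequency of 0.339.
The F1 is m+ dw / m dw+, so m dw is a recombinant gamete class with expected frequency r/2 = 0.339/2 = 0.1695.
Expected number = 0.1695 × 200 = 33.90 ≈ 34.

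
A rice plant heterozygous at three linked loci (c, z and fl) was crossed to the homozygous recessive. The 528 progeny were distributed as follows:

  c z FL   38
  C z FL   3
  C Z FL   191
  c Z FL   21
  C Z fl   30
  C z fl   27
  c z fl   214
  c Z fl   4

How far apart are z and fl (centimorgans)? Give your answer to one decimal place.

The two most frequent reciprocal classes, c z fl and C Z FL, are the parental types, so the F1 was c z fl / C Z FL.
The two rarest classes, c Z fl and C z FL, are the double crossovers. Comparing them with the parentals, only the z allele has switched, so z is the middle locus and the order is c – z – fl.
Crossovers in the z–fl interval produce the single-crossover classes c z FL and C Z fl (38 + 30 = 68) plus the double crossovers (7).
RF(z–fl) = (68 + 7) / 528 = 75/528 = 0.1420 → 14.2 centimorgans.

14.2 centimorgans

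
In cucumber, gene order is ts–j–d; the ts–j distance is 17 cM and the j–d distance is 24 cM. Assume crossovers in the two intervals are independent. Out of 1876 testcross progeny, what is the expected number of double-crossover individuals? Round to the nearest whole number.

77

Map distances give recombination frequencies of 0.170 and 0.240 for the two intervals.
With no interference, expected double-crossover frequency = 0.170 × 0.240 = 0.04080.
Expected number = 0.04080 × 1876 = 76.54 ≈ 77.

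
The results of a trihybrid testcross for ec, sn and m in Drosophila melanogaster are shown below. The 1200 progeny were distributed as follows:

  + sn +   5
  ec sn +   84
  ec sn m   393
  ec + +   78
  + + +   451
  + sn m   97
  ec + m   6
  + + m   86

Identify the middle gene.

sn

The two most frequent reciprocal classes, ec sn m and + + +, are the parental types, so the F1 was ec sn m / + + +.
The two rarest classes, ec + m and + sn +, are the double crossovers. Comparing them with the parentals, only the sn allele has switched, so sn is the middle locus and the order is ec – sn – m.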